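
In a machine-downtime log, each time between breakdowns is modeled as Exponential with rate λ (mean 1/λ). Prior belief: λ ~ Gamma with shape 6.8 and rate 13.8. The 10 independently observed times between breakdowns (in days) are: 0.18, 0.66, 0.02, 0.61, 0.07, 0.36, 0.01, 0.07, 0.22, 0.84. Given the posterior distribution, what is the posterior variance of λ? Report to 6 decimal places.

0.059241

With a Gamma(shape α, rate β) prior on the exponential rate λ, the posterior after n observations with total T = Σxᵢ is Gamma(α+n, β+T).
Sum of observations T = 3.04 days; n = 10.
Posterior: Gamma(6.8+10, 13.8+3.04) = Gamma(16.8, 16.84).
Var = α/β² = 0.059241.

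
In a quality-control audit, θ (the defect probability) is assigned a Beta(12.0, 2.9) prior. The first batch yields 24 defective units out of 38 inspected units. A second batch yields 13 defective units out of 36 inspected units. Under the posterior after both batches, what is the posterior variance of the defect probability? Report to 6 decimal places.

0.002752

The Beta prior is conjugate to a Binomial/Bernoulli likelihood; the update adds successes to α and failures to β.
After batch 1: Beta(12.0+24, 2.9+14) = Beta(36.0, 16.9).
After batch 2: Beta(36.0+13, 16.9+23) = Beta(49.0, 39.9).
Var = αβ/((α+β)²(α+β+1)) = 49.0·39.9/(88.9²·89.9) = 0.002752.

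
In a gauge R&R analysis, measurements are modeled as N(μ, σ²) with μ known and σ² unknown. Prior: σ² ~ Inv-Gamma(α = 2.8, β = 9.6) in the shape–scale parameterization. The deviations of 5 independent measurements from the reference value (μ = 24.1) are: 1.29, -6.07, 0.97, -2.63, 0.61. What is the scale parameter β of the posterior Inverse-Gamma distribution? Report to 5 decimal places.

32.96945

With known mean μ and an Inverse-Gamma(α, β) prior on σ², the Normal likelihood is conjugate: posterior is Inv-Gamma(α + n/2, β + Σ(xᵢ−μ)²/2).
Σ(xᵢ−μ)² = (1.29)² + (-6.07)² + (0.97)² + (-2.63)² + (0.61)² = 46.7389.
Posterior: Inv-Gamma(2.8 + 5/2, 9.6 + 46.7389/2) = Inv-Gamma(5.30, 32.96945).
Posterior β = 32.96945.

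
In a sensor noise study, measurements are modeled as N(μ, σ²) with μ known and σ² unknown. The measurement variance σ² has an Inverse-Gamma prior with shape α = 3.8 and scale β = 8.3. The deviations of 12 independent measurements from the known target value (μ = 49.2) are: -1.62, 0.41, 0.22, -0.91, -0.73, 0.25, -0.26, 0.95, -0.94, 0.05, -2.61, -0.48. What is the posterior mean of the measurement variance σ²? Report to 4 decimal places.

With known mean μ and an Inverse-Gamma(α, β) prior on σ², the Normal likelihood is conjugate: posterior is Inv-Gamma(α + n/2, β + Σ(xᵢ−μ)²/2).
Σ(xᵢ−μ)² = (-1.62)² + (0.41)² + (0.22)² + (-0.91)² + (-0.73)² + (0.25)² + (-0.26)² + (0.95)² + (-0.94)² + (0.05)² + (-2.61)² + (-0.48)² = 13.1631.
Posterior: Inv-Gamma(3.8 + 12/2, 8.3 + 13.1631/2) = Inv-Gamma(9.80, 14.88155).
E[σ²|data] = β/(α−1) = 14.88155/8.80 = 1.6911.

1.6911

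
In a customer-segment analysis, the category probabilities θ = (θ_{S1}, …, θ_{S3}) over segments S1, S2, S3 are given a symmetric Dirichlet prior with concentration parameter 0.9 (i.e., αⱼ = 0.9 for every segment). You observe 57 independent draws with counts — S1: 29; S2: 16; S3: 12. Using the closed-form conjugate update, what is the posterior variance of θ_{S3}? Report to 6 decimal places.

0.002791

The Dirichlet prior is conjugate to the Multinomial likelihood: each posterior αⱼ = prior αⱼ + observed count nⱼ.
Posterior concentration: (29.9, 16.9, 12.9), total = 59.7.
Var[θ_j] = α_j(Σα−α_j)/((Σα)²(Σα+1)) = 12.9·46.8/(59.7²·60.7) = 0.002791.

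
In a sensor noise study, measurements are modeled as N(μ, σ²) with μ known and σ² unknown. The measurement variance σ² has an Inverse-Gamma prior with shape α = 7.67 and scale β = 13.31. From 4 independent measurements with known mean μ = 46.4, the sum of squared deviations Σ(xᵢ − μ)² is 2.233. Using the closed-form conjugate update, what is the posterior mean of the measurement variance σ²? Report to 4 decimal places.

1.6640

With known mean μ and an Inverse-Gamma(α, β) prior on σ², the Normal likelihood is conjugate: posterior is Inv-Gamma(α + n/2, β + Σ(xᵢ−μ)²/2).
Posterior: Inv-Gamma(7.67 + 4/2, 13.31 + 2.233/2) = Inv-Gamma(9.67, 14.4265).
E[σ²|data] = β/(α−1) = 14.4265/8.67 = 1.6640.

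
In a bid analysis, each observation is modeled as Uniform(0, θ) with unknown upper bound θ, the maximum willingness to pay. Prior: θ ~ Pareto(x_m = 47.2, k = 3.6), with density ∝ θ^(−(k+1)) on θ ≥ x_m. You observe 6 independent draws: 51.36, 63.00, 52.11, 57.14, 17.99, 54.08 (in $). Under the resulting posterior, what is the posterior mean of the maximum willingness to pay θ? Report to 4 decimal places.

70.3256

A Pareto(scale x_m, shape k) prior on the upper bound θ of Uniform(0, θ) is conjugate: posterior is Pareto(max(x_m, max xᵢ), k + n).
Sample maximum = 63.00; prior scale x_m = 47.2 → posterior scale = max = 63.00.
Posterior shape = 3.6 + 6 = 9.6.
E[θ|data] = k·x_m/(k−1) = 9.6·63.00/8.6 = 70.3256.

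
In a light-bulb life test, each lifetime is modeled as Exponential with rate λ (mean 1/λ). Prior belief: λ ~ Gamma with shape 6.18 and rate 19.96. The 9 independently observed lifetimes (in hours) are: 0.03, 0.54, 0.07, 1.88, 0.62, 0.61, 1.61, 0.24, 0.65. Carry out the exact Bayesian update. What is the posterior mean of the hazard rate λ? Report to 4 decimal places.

0.5792

With a Gamma(shape α, rate β) prior on the exponential rate λ, the posterior after n observations with total T = Σxᵢ is Gamma(α+n, β+T).
Sum of observations T = 6.25 hours; n = 9.
Posterior: Gamma(6.18+9, 19.96+6.25) = Gamma(15.18, 26.21).
Posterior mean of λ = α/β = 15.18/26.21 = 0.5792.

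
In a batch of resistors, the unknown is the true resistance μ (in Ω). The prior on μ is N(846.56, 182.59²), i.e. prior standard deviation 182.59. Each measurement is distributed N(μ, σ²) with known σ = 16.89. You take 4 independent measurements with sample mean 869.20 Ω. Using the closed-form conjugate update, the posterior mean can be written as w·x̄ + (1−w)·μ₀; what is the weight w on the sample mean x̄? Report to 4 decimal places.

For Normal data with known variance σ², a Normal(μ₀, σ₀²) prior on μ is conjugate. Posterior precision = 1/σ₀² + n/σ²; posterior mean is the precision-weighted average of μ₀ and x̄.
σ₀² = 182.59² = 33339.1081, σ² = 16.89² = 285.2721. Prior precision 1/σ₀² = 1/33339.1081; data precision n/σ² = 4/285.2721.
w = (n/σ²)/(1/σ₀² + n/σ²) = n·σ₀²/(σ² + n·σ₀²) = 4·33339.1081/(285.2721 + 4·33339.1081) = 133356.4324/133641.7045 = 0.9979.

0.9979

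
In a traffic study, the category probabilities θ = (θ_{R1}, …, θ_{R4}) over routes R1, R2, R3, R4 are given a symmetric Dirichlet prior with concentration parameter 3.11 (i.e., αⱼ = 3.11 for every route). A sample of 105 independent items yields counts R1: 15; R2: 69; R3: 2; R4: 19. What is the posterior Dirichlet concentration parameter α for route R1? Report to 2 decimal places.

The Dirichlet prior is conjugate to the Multinomial likelihood: each posterior αⱼ = prior αⱼ + observed count nⱼ.
Posterior concentration: (18.11, 72.11, 5.11, 22.11), total = 117.44.
α_{R1} = 3.11 + 15 = 18.11.

18.11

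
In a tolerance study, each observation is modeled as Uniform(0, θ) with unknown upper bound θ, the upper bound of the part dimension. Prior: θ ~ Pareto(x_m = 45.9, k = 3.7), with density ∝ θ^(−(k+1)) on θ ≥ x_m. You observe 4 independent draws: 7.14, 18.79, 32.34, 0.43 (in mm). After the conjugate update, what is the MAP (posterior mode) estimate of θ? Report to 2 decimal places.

A Pareto(scale x_m, shape k) prior on the upper bound θ of Uniform(0, θ) is conjugate: posterior is Pareto(max(x_m, max xᵢ), k + n).
Sample maximum = 32.34; prior scale x_m = 45.9 → posterior scale = max = 45.90.
Posterior shape = 3.7 + 4 = 7.7.
The Pareto density is decreasing on [x_m, ∞), so the mode is x_m = 45.90.

45.90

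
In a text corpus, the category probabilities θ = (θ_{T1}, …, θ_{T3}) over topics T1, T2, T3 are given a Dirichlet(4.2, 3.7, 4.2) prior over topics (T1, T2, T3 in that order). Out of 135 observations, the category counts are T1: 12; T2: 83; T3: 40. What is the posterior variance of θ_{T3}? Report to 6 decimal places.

0.001419

The Dirichlet prior is conjugate to the Multinomial likelihood: each posterior αⱼ = prior αⱼ + observed count nⱼ.
Posterior concentration: (16.2, 86.7, 44.2), total = 147.1.
Var[θ_j] = α_j(Σα−α_j)/((Σα)²(Σα+1)) = 44.2·102.9/(147.1²·148.1) = 0.001419.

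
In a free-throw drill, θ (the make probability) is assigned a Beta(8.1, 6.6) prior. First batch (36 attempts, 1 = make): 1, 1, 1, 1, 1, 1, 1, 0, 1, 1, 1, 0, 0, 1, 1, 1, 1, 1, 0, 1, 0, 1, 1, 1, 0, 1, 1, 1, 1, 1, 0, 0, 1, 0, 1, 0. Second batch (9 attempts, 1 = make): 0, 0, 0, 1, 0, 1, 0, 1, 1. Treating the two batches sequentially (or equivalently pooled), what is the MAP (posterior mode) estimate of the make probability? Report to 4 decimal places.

The Beta prior is conjugate to a Binomial/Bernoulli likelihood; the update adds successes to α and failures to β.
After batch 1: Beta(8.1+26, 6.6+10) = Beta(34.1, 16.6).
After batch 2: Beta(34.1+4, 16.6+5) = Beta(38.1, 21.6).
Mode of Beta(a,b) for a,b>1 is (a−1)/(a+b−2) = 37.1/57.7 = 0.6430.

0.6430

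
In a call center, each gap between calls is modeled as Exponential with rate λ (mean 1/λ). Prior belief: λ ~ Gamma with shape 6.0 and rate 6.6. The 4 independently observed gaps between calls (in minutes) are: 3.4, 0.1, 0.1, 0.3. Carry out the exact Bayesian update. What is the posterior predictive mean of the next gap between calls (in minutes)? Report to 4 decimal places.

1.1667

With a Gamma(shape α, rate β) prior on the exponential rate λ, the posterior after n observations with total T = Σxᵢ is Gamma(α+n, β+T).
Sum of observations T = 3.9 minutes; n = 4.
Posterior: Gamma(6.0+4, 6.6+3.9) = Gamma(10.0, 10.5).
The predictive distribution for the next observation is Lomax; its mean is β/(α−1) = 10.5/9.0 = 1.1667.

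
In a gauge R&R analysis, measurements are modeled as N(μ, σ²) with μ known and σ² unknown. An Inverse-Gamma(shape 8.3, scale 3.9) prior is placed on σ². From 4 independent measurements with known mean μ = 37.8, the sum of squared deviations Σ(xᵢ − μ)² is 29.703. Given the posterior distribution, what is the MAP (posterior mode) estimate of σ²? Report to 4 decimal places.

1.6594

With known mean μ and an Inverse-Gamma(α, β) prior on σ², the Normal likelihood is conjugate: posterior is Inv-Gamma(α + n/2, β + Σ(xᵢ−μ)²/2).
Posterior: Inv-Gamma(8.3 + 4/2, 3.9 + 29.703/2) = Inv-Gamma(10.30, 18.7515).
Mode = β/(α+1) = 18.7515/11.30 = 1.6594.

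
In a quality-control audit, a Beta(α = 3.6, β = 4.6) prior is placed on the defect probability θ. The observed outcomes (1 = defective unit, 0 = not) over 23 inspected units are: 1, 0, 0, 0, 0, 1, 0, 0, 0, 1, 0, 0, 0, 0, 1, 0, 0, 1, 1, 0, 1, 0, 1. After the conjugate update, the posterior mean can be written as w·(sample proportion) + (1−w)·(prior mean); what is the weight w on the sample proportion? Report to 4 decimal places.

The Beta prior is conjugate to a Binomial/Bernoulli likelihood; the update adds successes to α and failures to β.
Posterior mean = (α₀+k)/(α₀+β₀+n) = [n/(α₀+β₀+n)]·(k/n) + [(α₀+β₀)/(α₀+β₀+n)]·α₀/(α₀+β₀), so only n and the prior enter the weight.
The weight on the data is w = n/(α₀+β₀+n) = 23/(3.6+4.6+23) = 23/31.2 = 0.7372.

0.7372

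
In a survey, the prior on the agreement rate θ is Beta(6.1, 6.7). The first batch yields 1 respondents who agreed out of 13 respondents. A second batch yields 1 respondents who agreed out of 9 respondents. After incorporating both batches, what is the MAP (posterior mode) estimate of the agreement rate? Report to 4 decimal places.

0.2165

The Beta prior is conjugate to a Binomial/Bernoulli likelihood; the update adds successes to α and failures to β.
After batch 1: Beta(6.1+1, 6.7+12) = Beta(7.1, 18.7).
After batch 2: Beta(7.1+1, 18.7+8) = Beta(8.1, 26.7).
Mode of Beta(a,b) for a,b>1 is (a−1)/(a+b−2) = 7.1/32.8 = 0.2165.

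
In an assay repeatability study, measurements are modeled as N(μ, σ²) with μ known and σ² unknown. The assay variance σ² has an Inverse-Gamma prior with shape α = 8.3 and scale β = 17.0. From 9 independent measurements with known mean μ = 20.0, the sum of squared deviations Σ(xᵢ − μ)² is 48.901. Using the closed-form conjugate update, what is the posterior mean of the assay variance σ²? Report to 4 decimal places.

3.5128

With known mean μ and an Inverse-Gamma(α, β) prior on σ², the Normal likelihood is conjugate: posterior is Inv-Gamma(α + n/2, β + Σ(xᵢ−μ)²/2).
Posterior: Inv-Gamma(8.3 + 9/2, 17.0 + 48.901/2) = Inv-Gamma(12.80, 41.4505).
E[σ²|data] = β/(α−1) = 41.4505/11.80 = 3.5128.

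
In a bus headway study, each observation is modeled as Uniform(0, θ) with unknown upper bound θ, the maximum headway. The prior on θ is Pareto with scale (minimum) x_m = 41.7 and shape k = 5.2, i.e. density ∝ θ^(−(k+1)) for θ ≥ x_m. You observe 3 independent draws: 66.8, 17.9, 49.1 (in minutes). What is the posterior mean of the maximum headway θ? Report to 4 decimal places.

76.0778

A Pareto(scale x_m, shape k) prior on the upper bound θ of Uniform(0, θ) is conjugate: posterior is Pareto(max(x_m, max xᵢ), k + n).
Sample maximum = 66.8; prior scale x_m = 41.7 → posterior scale = max = 66.8.
Posterior shape = 5.2 + 3 = 8.2.
E[θ|data] = k·x_m/(k−1) = 8.2·66.8/7.2 = 76.0778.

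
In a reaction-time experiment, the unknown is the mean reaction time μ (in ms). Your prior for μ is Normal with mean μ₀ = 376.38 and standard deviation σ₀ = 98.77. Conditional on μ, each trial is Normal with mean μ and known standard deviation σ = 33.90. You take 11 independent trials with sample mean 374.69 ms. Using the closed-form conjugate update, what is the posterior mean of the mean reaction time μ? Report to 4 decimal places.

For Normal data with known variance σ², a Normal(μ₀, σ₀²) prior on μ is conjugate. Posterior precision = 1/σ₀² + n/σ²; posterior mean is the precision-weighted average of μ₀ and x̄.
n·x̄ = 11·374.69 = 4121.59.
σ₀² = 98.77² = 9755.5129, σ² = 33.90² = 1149.21; σ² + n·σ₀² = 1149.21 + 11·9755.5129 = 108459.8519.
Posterior mean = (μ₀/σ₀² + n·x̄/σ²)/(1/σ₀² + n/σ²) = (σ²·μ₀ + σ₀²·n·x̄)/(σ² + n·σ₀²) = (1149.21·376.38 + 9755.5129·4121.59)/108459.8519 = 40640764.073311/108459.8519 = 374.7079.

374.7079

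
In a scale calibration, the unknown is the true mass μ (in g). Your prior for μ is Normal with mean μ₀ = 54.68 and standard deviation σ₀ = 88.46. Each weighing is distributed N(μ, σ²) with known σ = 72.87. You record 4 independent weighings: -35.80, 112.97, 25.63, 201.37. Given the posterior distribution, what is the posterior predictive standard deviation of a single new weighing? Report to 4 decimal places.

For Normal data with known variance σ², a Normal(μ₀, σ₀²) prior on μ is conjugate. Posterior precision = 1/σ₀² + n/σ²; posterior mean is the precision-weighted average of μ₀ and x̄.
σ₀² = 88.46² = 7825.1716, σ² = 72.87² = 5310.0369; σ² + n·σ₀² = 5310.0369 + 4·7825.1716 = 36610.7233.
Posterior precision = 1/σ₀² + n/σ² = 1/7825.1716 + 4/5310.0369 = (σ² + n·σ₀²)/(σ₀²σ²) = 36610.7233/(7825.1716·5310.0369); posterior variance σₙ² = σ₀²σ²/(σ² + n·σ₀²) = 7825.1716·5310.0369/36610.7233 = 1134.966649.
Predictive variance for one new observation = σₙ² + σ² = 7825.1716·5310.0369/36610.7233 + 5310.0369 = σ²·(σ₀² + 36610.7233)/36610.7233 = 5310.0369·44435.8949/36610.7233 = 6445.003549; SD = √(5310.0369·44435.8949/36610.7233) = 80.2808.

80.2808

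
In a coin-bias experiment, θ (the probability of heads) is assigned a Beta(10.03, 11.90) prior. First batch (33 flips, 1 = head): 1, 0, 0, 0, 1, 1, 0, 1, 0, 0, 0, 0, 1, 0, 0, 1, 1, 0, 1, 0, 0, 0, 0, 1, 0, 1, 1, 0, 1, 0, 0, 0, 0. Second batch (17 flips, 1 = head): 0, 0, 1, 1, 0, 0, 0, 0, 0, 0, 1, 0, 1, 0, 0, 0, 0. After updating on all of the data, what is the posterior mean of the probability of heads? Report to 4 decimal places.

0.3619

The Beta prior is conjugate to a Binomial/Bernoulli likelihood; the update adds successes to α and failures to β.
After batch 1: Beta(10.03+12, 11.90+21) = Beta(22.03, 32.90).
After batch 2: Beta(22.03+4, 32.90+13) = Beta(26.03, 45.90).
Posterior mean = α/(α+β) = 26.03/71.93 = 0.3619.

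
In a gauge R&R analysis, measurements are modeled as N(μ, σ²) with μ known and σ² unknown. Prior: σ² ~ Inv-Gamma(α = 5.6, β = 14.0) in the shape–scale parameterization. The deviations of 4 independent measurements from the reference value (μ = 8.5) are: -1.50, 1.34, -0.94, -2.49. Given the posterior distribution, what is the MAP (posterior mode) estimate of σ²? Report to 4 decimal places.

With known mean μ and an Inverse-Gamma(α, β) prior on σ², the Normal likelihood is conjugate: posterior is Inv-Gamma(α + n/2, β + Σ(xᵢ−μ)²/2).
Σ(xᵢ−μ)² = (-1.50)² + (1.34)² + (-0.94)² + (-2.49)² = 11.1293.
Posterior: Inv-Gamma(5.6 + 4/2, 14.0 + 11.1293/2) = Inv-Gamma(7.60, 19.56465).
Mode = β/(α+1) = 19.56465/8.60 = 2.2750.

2.2750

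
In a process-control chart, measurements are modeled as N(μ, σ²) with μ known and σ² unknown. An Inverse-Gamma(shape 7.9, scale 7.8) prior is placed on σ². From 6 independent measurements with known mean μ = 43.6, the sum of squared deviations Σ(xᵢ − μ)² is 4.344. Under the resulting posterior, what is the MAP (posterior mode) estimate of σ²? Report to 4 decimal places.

With known mean μ and an Inverse-Gamma(α, β) prior on σ², the Normal likelihood is conjugate: posterior is Inv-Gamma(α + n/2, β + Σ(xᵢ−μ)²/2).
Posterior: Inv-Gamma(7.9 + 6/2, 7.8 + 4.344/2) = Inv-Gamma(10.90, 9.9720).
Mode = β/(α+1) = 9.9720/11.90 = 0.8380.

0.8380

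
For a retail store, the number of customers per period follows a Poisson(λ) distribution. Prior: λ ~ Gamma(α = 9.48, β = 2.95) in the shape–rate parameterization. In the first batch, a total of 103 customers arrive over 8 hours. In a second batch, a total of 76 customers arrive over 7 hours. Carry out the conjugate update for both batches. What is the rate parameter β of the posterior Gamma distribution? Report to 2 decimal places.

17.95

With a Gamma(shape α, rate β) prior, the Poisson likelihood is conjugate: the posterior is Gamma(α + ΣXᵢ, β + n).
After batch 1: Gamma(α+S, β+n) = Gamma(9.48+103, 2.95+8) = Gamma(112.48, 10.95).
After batch 2: Gamma(α+S, β+n) = Gamma(112.48+76, 10.95+7) = Gamma(188.48, 17.95).
Posterior β = 17.95.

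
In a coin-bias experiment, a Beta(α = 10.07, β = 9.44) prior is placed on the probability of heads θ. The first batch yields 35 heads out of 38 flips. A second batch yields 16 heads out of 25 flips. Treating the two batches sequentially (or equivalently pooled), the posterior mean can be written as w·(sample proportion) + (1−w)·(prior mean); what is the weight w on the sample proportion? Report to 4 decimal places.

0.7635

The Beta prior is conjugate to a Binomial/Bernoulli likelihood; the update adds successes to α and failures to β.
Total number of flips: n = 38 + 25 = 63.
Posterior mean = (α₀+k)/(α₀+β₀+n) = [n/(α₀+β₀+n)]·(k/n) + [(α₀+β₀)/(α₀+β₀+n)]·α₀/(α₀+β₀), so only n and the prior enter the weight.
The weight on the data is w = n/(α₀+β₀+n) = 63/(10.07+9.44+63) = 63/82.51 = 0.7635.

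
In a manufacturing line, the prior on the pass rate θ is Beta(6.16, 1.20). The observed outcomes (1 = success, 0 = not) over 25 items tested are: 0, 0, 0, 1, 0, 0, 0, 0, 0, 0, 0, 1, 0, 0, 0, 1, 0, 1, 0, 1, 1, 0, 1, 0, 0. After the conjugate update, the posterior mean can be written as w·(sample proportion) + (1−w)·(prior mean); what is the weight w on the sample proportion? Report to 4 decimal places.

0.7726

The Beta prior is conjugate to a Binomial/Bernoulli likelihood; the update adds successes to α and failures to β.
Posterior mean = (α₀+k)/(α₀+β₀+n) = [n/(α₀+β₀+n)]·(k/n) + [(α₀+β₀)/(α₀+β₀+n)]·α₀/(α₀+β₀), so only n and the prior enter the weight.
The weight on the data is w = n/(α₀+β₀+n) = 25/(6.16+1.20+25) = 25/32.36 = 0.7726.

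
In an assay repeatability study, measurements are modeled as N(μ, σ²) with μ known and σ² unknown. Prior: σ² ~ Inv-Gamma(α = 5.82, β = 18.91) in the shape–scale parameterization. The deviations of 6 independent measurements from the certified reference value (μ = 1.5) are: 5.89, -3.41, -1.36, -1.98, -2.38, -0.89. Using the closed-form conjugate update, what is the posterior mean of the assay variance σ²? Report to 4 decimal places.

With known mean μ and an Inverse-Gamma(α, β) prior on σ², the Normal likelihood is conjugate: posterior is Inv-Gamma(α + n/2, β + Σ(xᵢ−μ)²/2).
Σ(xᵢ−μ)² = (5.89)² + (-3.41)² + (-1.36)² + (-1.98)² + (-2.38)² + (-0.89)² = 58.5467.
Posterior: Inv-Gamma(5.82 + 6/2, 18.91 + 58.5467/2) = Inv-Gamma(8.82, 48.18335).
E[σ²|data] = β/(α−1) = 48.18335/7.82 = 6.1616.

6.1616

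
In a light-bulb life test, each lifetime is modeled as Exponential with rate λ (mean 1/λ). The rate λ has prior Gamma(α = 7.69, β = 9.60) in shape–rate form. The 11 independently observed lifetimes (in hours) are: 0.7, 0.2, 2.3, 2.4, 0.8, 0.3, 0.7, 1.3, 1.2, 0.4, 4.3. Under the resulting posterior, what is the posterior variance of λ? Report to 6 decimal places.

0.031914

With a Gamma(shape α, rate β) prior on the exponential rate λ, the posterior after n observations with total T = Σxᵢ is Gamma(α+n, β+T).
Sum of observations T = 14.6 hours; n = 11.
Posterior: Gamma(7.69+11, 9.60+14.6) = Gamma(18.69, 24.20).
Var = α/β² = 0.031914.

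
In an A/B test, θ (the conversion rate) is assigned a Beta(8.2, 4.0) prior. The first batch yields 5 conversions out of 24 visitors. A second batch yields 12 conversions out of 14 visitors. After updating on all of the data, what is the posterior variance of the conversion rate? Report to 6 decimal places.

The Beta prior is conjugate to a Binomial/Bernoulli likelihood; the update adds successes to α and failures to β.
After batch 1: Beta(8.2+5, 4.0+19) = Beta(13.2, 23.0).
After batch 2: Beta(13.2+12, 23.0+2) = Beta(25.2, 25.0).
Var = αβ/((α+β)²(α+β+1)) = 25.2·25.0/(50.2²·51.2) = 0.004883.

0.004883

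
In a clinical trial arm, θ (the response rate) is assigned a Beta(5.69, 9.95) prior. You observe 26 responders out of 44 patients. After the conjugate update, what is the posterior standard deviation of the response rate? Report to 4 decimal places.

The Beta prior is conjugate to a Binomial/Bernoulli likelihood; the update adds successes to α and failures to β.
Posterior: Beta(α+k, β+n−k) = Beta(5.69+26, 9.95+18) = Beta(31.69, 27.95).
Var = αβ/((α+β)²(α+β+1)) = 31.69·27.95/(59.64²·60.64) = 0.00410648; SD = √0.00410648 = 0.0641.

0.0641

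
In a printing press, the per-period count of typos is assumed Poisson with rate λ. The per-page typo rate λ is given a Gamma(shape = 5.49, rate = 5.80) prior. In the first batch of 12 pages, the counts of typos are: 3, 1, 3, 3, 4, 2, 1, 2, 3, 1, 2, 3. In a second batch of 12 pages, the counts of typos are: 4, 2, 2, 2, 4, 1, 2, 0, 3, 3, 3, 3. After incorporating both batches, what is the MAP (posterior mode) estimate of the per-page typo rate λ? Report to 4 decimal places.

2.0634

With a Gamma(shape α, rate β) prior, the Poisson likelihood is conjugate: the posterior is Gamma(α + ΣXᵢ, β + n).
Batch 1: sum of counts S = 28 over n = 12 pages.
After batch 1: Gamma(α+S, β+n) = Gamma(5.49+28, 5.80+12) = Gamma(33.49, 17.80).
Batch 2: sum of counts S = 29 over n = 12 pages.
After batch 2: Gamma(α+S, β+n) = Gamma(33.49+29, 17.80+12) = Gamma(62.49, 29.80).
Mode of Gamma(α,β) for α≥1 is (α−1)/β = 61.49/29.80 = 2.0634.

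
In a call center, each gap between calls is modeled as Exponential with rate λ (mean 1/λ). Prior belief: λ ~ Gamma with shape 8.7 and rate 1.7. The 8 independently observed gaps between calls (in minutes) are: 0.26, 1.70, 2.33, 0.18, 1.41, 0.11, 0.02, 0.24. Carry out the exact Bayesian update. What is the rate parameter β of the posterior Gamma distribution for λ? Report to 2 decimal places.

With a Gamma(shape α, rate β) prior on the exponential rate λ, the posterior after n observations with total T = Σxᵢ is Gamma(α+n, β+T).
Sum of observations T = 6.25 minutes; n = 8.
Posterior: Gamma(8.7+8, 1.7+6.25) = Gamma(16.7, 7.95).
Posterior β = 7.95.

7.95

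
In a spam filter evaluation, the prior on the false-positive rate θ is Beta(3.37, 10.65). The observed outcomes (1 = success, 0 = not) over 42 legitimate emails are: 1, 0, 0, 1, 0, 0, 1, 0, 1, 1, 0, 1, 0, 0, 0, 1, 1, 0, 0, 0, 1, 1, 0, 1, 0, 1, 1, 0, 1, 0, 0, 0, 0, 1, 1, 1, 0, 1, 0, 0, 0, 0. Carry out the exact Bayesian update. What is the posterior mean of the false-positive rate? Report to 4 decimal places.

The Beta prior is conjugate to a Binomial/Bernoulli likelihood; the update adds successes to α and failures to β.
Posterior: Beta(α+k, β+n−k) = Beta(3.37+18, 10.65+24) = Beta(21.37, 34.65).
Posterior mean = α/(α+β) = 21.37/56.02 = 0.3815.

0.3815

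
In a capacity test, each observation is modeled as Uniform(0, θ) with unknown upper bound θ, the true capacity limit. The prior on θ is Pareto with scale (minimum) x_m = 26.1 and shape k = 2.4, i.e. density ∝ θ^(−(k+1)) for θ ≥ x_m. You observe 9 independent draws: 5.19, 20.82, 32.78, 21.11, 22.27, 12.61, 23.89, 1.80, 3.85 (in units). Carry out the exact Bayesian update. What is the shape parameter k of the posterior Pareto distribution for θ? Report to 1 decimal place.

A Pareto(scale x_m, shape k) prior on the upper bound θ of Uniform(0, θ) is conjugate: posterior is Pareto(max(x_m, max xᵢ), k + n).
Sample maximum = 32.78; prior scale x_m = 26.1 → posterior scale = max = 32.78.
Posterior shape = 2.4 + 9 = 11.4.
Posterior shape k = 11.4.

11.4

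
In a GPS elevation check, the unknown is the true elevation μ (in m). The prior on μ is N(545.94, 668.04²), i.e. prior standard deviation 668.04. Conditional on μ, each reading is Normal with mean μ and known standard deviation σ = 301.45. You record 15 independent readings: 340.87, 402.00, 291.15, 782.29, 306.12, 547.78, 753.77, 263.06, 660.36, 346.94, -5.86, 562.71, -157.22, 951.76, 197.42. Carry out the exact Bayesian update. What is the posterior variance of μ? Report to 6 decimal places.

5977.003365

For Normal data with known variance σ², a Normal(μ₀, σ₀²) prior on μ is conjugate. Posterior precision = 1/σ₀² + n/σ²; posterior mean is the precision-weighted average of μ₀ and x̄.
σ₀² = 668.04² = 446277.4416, σ² = 301.45² = 90872.1025; σ² + n·σ₀² = 90872.1025 + 15·446277.4416 = 6785033.7265.
Posterior precision = 1/σ₀² + n/σ² = 1/446277.4416 + 15/90872.1025 = (σ² + n·σ₀²)/(σ₀²σ²) = 6785033.7265/(446277.4416·90872.1025); posterior variance σₙ² = σ₀²σ²/(σ² + n·σ₀²) = 446277.4416·90872.1025/6785033.7265 = 5977.003365.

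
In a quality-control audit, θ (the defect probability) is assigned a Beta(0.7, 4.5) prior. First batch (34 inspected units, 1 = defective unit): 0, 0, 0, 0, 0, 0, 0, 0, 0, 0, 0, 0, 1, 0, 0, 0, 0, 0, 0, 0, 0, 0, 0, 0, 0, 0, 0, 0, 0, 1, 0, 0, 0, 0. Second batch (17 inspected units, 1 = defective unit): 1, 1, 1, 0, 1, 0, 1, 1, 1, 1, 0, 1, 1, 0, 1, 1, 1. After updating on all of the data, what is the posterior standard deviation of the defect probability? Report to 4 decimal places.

0.0593

The Beta prior is conjugate to a Binomial/Bernoulli likelihood; the update adds successes to α and failures to β.
After batch 1: Beta(0.7+2, 4.5+32) = Beta(2.7, 36.5).
After batch 2: Beta(2.7+13, 36.5+4) = Beta(15.7, 40.5).
Var = αβ/((α+β)²(α+β+1)) = 15.7·40.5/(56.2²·57.2) = 0.00351954; SD = √0.00351954 = 0.0593.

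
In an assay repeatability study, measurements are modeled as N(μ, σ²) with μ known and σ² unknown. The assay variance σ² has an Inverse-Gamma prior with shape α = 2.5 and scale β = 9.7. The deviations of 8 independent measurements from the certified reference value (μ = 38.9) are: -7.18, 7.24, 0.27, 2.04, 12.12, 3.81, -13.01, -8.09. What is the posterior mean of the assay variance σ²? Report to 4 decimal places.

With known mean μ and an Inverse-Gamma(α, β) prior on σ², the Normal likelihood is conjugate: posterior is Inv-Gamma(α + n/2, β + Σ(xᵢ−μ)²/2).
Σ(xᵢ−μ)² = (-7.18)² + (7.24)² + (0.27)² + (2.04)² + (12.12)² + (3.81)² + (-13.01)² + (-8.09)² = 504.3232.
Posterior: Inv-Gamma(2.5 + 8/2, 9.7 + 504.3232/2) = Inv-Gamma(6.50, 261.86160).
E[σ²|data] = β/(α−1) = 261.86160/5.50 = 47.6112.

47.6112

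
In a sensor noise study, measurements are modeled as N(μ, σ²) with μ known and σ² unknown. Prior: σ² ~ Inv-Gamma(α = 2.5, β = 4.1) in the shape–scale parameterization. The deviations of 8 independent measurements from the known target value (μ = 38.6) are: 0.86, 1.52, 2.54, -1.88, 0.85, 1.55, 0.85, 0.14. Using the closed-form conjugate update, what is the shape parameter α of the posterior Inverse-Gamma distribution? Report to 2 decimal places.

With known mean μ and an Inverse-Gamma(α, β) prior on σ², the Normal likelihood is conjugate: posterior is Inv-Gamma(α + n/2, β + Σ(xᵢ−μ)²/2).
Σ(xᵢ−μ)² = (0.86)² + (1.52)² + (2.54)² + (-1.88)² + (0.85)² + (1.55)² + (0.85)² + (0.14)² = 16.9031.
Posterior: Inv-Gamma(2.5 + 8/2, 4.1 + 16.9031/2) = Inv-Gamma(6.50, 12.55155).
Posterior α = 6.50.

6.50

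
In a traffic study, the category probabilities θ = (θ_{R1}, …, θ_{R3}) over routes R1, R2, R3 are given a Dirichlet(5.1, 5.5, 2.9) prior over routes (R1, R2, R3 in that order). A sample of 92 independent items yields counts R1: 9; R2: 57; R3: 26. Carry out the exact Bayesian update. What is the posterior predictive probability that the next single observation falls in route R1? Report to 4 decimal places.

The Dirichlet prior is conjugate to the Multinomial likelihood: each posterior αⱼ = prior αⱼ + observed count nⱼ.
Posterior concentration: (14.1, 62.5, 28.9), total = 105.5.
P(next = R1 | data) = α_{R1}/Σα = 0.1336.

0.1336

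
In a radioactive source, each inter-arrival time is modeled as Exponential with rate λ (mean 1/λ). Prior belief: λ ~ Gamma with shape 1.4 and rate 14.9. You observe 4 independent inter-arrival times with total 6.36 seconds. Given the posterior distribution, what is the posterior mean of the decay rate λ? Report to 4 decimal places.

0.2540

With a Gamma(shape α, rate β) prior on the exponential rate λ, the posterior after n observations with total T = Σxᵢ is Gamma(α+n, β+T).
Posterior: Gamma(1.4+4, 14.9+6.36) = Gamma(5.4, 21.26).
Posterior mean of λ = α/β = 5.4/21.26 = 0.2540.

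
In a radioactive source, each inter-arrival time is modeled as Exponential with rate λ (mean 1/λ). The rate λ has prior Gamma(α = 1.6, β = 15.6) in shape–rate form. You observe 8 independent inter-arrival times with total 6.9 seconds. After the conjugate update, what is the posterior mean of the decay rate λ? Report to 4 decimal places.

With a Gamma(shape α, rate β) prior on the exponential rate λ, the posterior after n observations with total T = Σxᵢ is Gamma(α+n, β+T).
Posterior: Gamma(1.6+8, 15.6+6.9) = Gamma(9.6, 22.5).
Posterior mean of λ = α/β = 9.6/22.5 = 0.4267.

0.4267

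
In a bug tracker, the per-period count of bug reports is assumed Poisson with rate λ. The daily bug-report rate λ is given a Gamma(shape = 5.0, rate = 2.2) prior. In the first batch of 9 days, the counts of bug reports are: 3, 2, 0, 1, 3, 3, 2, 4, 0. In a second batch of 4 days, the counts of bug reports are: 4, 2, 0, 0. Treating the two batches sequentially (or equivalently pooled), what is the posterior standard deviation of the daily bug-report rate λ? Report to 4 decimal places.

0.3543

With a Gamma(shape α, rate β) prior, the Poisson likelihood is conjugate: the posterior is Gamma(α + ΣXᵢ, β + n).
Batch 1: sum of counts S = 18 over n = 9 days.
After batch 1: Gamma(α+S, β+n) = Gamma(5.0+18, 2.2+9) = Gamma(23.0, 11.2).
Batch 2: sum of counts S = 6 over n = 4 days.
After batch 2: Gamma(α+S, β+n) = Gamma(23.0+6, 11.2+4) = Gamma(29.0, 15.2).
SD = √α/β = √29.0/15.2 = 0.3543.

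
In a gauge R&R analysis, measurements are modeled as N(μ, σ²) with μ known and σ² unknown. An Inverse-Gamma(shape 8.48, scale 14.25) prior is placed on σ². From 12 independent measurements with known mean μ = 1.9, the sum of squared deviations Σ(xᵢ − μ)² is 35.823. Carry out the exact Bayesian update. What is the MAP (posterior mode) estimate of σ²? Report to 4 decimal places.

2.0776

With known mean μ and an Inverse-Gamma(α, β) prior on σ², the Normal likelihood is conjugate: posterior is Inv-Gamma(α + n/2, β + Σ(xᵢ−μ)²/2).
Posterior: Inv-Gamma(8.48 + 12/2, 14.25 + 35.823/2) = Inv-Gamma(14.48, 32.1615).
Mode = β/(α+1) = 32.1615/15.48 = 2.0776.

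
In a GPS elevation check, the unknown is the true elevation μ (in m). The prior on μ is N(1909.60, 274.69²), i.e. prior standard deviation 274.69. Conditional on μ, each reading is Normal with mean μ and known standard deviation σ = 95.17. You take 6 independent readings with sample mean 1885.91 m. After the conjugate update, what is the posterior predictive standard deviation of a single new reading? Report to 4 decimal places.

For Normal data with known variance σ², a Normal(μ₀, σ₀²) prior on μ is conjugate. Posterior precision = 1/σ₀² + n/σ²; posterior mean is the precision-weighted average of μ₀ and x̄.
σ₀² = 274.69² = 75454.5961, σ² = 95.17² = 9057.3289; σ² + n·σ₀² = 9057.3289 + 6·75454.5961 = 461784.9055.
Posterior precision = 1/σ₀² + n/σ² = 1/75454.5961 + 6/9057.3289 = (σ² + n·σ₀²)/(σ₀²σ²) = 461784.9055/(75454.5961·9057.3289); posterior variance σₙ² = σ₀²σ²/(σ² + n·σ₀²) = 75454.5961·9057.3289/461784.9055 = 1479.946802.
Predictive variance for one new observation = σₙ² + σ² = 75454.5961·9057.3289/461784.9055 + 9057.3289 = σ²·(σ₀² + 461784.9055)/461784.9055 = 9057.3289·537239.5016/461784.9055 = 10537.275702; SD = √(9057.3289·537239.5016/461784.9055) = 102.6512.

102.6512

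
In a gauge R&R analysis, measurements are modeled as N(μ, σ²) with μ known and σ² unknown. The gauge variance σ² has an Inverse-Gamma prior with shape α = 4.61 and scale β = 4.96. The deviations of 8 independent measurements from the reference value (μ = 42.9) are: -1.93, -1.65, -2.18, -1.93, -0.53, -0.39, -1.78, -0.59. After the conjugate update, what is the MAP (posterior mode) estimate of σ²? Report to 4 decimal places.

1.4981

With known mean μ and an Inverse-Gamma(α, β) prior on σ², the Normal likelihood is conjugate: posterior is Inv-Gamma(α + n/2, β + Σ(xᵢ−μ)²/2).
Σ(xᵢ−μ)² = (-1.93)² + (-1.65)² + (-2.18)² + (-1.93)² + (-0.53)² + (-0.39)² + (-1.78)² + (-0.59)² = 18.8742.
Posterior: Inv-Gamma(4.61 + 8/2, 4.96 + 18.8742/2) = Inv-Gamma(8.61, 14.39710).
Mode = β/(α+1) = 14.39710/9.61 = 1.4981.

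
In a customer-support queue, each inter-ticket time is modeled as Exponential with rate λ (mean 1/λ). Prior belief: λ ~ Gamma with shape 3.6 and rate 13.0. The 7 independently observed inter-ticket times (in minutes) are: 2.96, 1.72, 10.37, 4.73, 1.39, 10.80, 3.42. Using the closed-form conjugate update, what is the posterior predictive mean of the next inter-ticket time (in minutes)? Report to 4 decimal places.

5.0406

With a Gamma(shape α, rate β) prior on the exponential rate λ, the posterior after n observations with total T = Σxᵢ is Gamma(α+n, β+T).
Sum of observations T = 35.39 minutes; n = 7.
Posterior: Gamma(3.6+7, 13.0+35.39) = Gamma(10.6, 48.39).
The predictive distribution for the next observation is Lomax; its mean is β/(α−1) = 48.39/9.6 = 5.0406.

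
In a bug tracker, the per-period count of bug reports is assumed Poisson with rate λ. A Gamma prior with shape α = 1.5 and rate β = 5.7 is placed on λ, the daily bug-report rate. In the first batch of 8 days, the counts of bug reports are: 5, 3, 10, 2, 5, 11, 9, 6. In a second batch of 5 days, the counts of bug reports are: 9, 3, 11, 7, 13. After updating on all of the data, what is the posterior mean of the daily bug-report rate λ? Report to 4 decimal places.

5.1070

With a Gamma(shape α, rate β) prior, the Poisson likelihood is conjugate: the posterior is Gamma(α + ΣXᵢ, β + n).
Batch 1: sum of counts S = 51 over n = 8 days.
After batch 1: Gamma(α+S, β+n) = Gamma(1.5+51, 5.7+8) = Gamma(52.5, 13.7).
Batch 2: sum of counts S = 43 over n = 5 days.
After batch 2: Gamma(α+S, β+n) = Gamma(52.5+43, 13.7+5) = Gamma(95.5, 18.7).
Posterior mean = α/β = 95.5/18.7 = 5.1070.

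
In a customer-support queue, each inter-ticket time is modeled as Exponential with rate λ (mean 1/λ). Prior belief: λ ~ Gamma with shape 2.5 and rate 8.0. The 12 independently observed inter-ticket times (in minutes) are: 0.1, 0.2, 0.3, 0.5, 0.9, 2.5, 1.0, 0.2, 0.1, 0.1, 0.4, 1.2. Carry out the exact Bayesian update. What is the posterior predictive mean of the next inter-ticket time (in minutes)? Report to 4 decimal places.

1.1481

With a Gamma(shape α, rate β) prior on the exponential rate λ, the posterior after n observations with total T = Σxᵢ is Gamma(α+n, β+T).
Sum of observations T = 7.5 minutes; n = 12.
Posterior: Gamma(2.5+12, 8.0+7.5) = Gamma(14.5, 15.5).
The predictive distribution for the next observation is Lomax; its mean is β/(α−1) = 15.5/13.5 = 1.1481.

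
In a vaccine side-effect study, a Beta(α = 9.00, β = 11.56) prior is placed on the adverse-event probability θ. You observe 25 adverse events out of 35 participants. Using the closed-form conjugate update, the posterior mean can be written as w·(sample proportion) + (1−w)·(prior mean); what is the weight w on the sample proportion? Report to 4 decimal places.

The Beta prior is conjugate to a Binomial/Bernoulli likelihood; the update adds successes to α and failures to β.
Posterior mean = (α₀+k)/(α₀+β₀+n) = [n/(α₀+β₀+n)]·(k/n) + [(α₀+β₀)/(α₀+β₀+n)]·α₀/(α₀+β₀), so only n and the prior enter the weight.
The weight on the data is w = n/(α₀+β₀+n) = 35/(9.00+11.56+35) = 35/55.56 = 0.6299.

0.6299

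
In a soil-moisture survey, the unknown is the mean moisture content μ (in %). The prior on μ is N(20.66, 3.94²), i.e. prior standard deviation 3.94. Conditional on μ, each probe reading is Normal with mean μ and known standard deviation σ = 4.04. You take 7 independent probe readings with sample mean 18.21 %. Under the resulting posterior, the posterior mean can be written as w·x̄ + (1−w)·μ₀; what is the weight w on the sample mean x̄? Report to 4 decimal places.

For Normal data with known variance σ², a Normal(μ₀, σ₀²) prior on μ is conjugate. Posterior precision = 1/σ₀² + n/σ²; posterior mean is the precision-weighted average of μ₀ and x̄.
σ₀² = 3.94² = 15.5236, σ² = 4.04² = 16.3216. Prior precision 1/σ₀² = 1/15.5236; data precision n/σ² = 7/16.3216.
w = (n/σ²)/(1/σ₀² + n/σ²) = n·σ₀²/(σ² + n·σ₀²) = 7·15.5236/(16.3216 + 7·15.5236) = 108.6652/124.9868 = 0.8694.

0.8694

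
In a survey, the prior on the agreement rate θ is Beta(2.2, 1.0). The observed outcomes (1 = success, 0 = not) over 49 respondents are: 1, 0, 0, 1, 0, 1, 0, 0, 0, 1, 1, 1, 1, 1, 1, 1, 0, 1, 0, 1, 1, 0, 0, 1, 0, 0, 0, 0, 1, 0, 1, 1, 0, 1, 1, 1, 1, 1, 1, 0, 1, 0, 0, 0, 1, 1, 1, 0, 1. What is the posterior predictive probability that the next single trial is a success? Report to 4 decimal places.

0.5785

The Beta prior is conjugate to a Binomial/Bernoulli likelihood; the update adds successes to α and failures to β.
Posterior: Beta(α+k, β+n−k) = Beta(2.2+28, 1.0+21) = Beta(30.2, 22.0).
For a single future Bernoulli trial, P(success | data) = α/(α+β) = 0.5785.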